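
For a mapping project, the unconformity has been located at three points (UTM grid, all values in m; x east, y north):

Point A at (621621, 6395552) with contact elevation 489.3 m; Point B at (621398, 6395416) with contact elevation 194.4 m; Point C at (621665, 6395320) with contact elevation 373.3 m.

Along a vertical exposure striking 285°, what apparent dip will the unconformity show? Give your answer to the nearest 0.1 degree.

35.3°

Two edge vectors: Point A→Point B = (-223, -136, -294.9), Point A→Point C = (44, -232, -116).
Normal n = (Point A→Point B) × (Point A→Point C) = (-52640.8, -38843.6, 57720).
So ∂z/∂x = −n_x/n_z = 0.91200 and ∂z/∂y = −n_y/n_z = 0.67297.
Unit vector along 285° is (sin 285°, cos 285°) = (-0.9659, 0.2588).
Slope in that direction = a·(-0.9659) + b·(0.2588) = −0.70675.
Apparent dip = arctan|0.70675| = 35.3° (true dip is 48.6°, so apparent ≤ true as expected).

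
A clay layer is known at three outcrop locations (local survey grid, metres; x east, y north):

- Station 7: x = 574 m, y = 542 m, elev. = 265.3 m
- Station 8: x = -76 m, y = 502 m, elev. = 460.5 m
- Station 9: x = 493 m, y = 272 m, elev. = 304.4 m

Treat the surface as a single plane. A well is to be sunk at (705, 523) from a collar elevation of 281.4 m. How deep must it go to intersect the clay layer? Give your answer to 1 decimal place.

Two edge vectors: Station 7→Station 8 = (-650, -40, 195.2), Station 7→Station 9 = (-81, -270, 39.1).
Normal n = (Station 7→Station 8) × (Station 7→Station 9) = (51140, 9603.8, 172260).
So ∂z/∂x = −n_x/n_z = −0.29688 and ∂z/∂y = −n_y/n_z = −0.05575.
Intercept c from Station 7: 265.3 + 170.41 + 30.22 = 465.92.
At (705, 523): z_contact = −209.30 − 29.16 + 465.92 = 227.47 m.
Depth below ground = 281.4 − 227.47 = 53.9 m.

53.9 m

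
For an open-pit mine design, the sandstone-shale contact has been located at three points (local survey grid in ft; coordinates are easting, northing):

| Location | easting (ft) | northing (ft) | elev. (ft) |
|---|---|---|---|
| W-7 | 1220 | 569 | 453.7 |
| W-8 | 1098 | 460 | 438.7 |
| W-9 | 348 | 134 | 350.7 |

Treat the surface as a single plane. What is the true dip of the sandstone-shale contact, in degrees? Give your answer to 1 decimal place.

Two edge vectors: W-7→W-8 = (-122, -109, -15), W-7→W-9 = (-872, -435, -103).
Normal n = (W-7→W-8) × (W-7→W-9) = (4702, 514, -41978).
So ∂z/∂easting = −n_x/n_z = 0.11201 and ∂z/∂northing = −n_y/n_z = 0.01224.
Gradient magnitude |∇z| = √(a² + b²) = √(0.01255 + 0.00015) = 0.11268.
True dip = arctan(0.11268) = 6.4°, dipping toward W (azimuth ≈ 264°).

6.4°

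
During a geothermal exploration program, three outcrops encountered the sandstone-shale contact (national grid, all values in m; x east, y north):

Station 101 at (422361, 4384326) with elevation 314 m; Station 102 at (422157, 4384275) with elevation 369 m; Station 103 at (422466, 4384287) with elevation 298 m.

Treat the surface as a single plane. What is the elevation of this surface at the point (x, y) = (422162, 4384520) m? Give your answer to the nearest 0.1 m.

321.7 m

Two edge vectors: Station 101→Station 102 = (-204, -51, 55), Station 101→Station 103 = (105, -39, -16).
Normal n = (Station 101→Station 102) × (Station 101→Station 103) = (2961, 2511, 13311).
So ∂z/∂x = −n_x/n_z = −0.222447600 and ∂z/∂y = −n_y/n_z = −0.188640974.
Intercept c from Station 101: 314 + 93953.19 + 827063.53 = 921330.72.
At (422162, 4384520): z = −93908.9 − 827100.1 + 921330.72 = 321.7 m.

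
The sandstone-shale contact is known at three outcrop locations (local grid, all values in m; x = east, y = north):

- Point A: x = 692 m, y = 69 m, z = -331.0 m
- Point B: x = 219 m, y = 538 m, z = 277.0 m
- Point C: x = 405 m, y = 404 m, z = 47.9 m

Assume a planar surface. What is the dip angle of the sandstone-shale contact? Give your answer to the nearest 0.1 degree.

47.9°

Two edge vectors: Point A→Point B = (-473, 469, 608), Point A→Point C = (-287, 335, 378.9).
Normal n = (Point A→Point B) × (Point A→Point C) = (-25975.9, 4723.7, -23852).
So ∂z/∂x = −n_x/n_z = −1.08904 and ∂z/∂y = −n_y/n_z = 0.19804.
Gradient magnitude |∇z| = √(a² + b²) = √(1.18602 + 0.03922) = 1.10691.
True dip = arctan(1.10691) = 47.9°, dipping toward E (azimuth ≈ 100°).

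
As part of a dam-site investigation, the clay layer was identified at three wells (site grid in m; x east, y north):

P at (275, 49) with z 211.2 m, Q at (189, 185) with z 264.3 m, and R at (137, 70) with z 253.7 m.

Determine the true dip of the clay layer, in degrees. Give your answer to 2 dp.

19.29°

Let the plane be z = a·x + b·y + c.
Q−P: −86a + 136b = 53.1;  R−P: −138a + 21b = 42.5.
Solving gives a = −0.27502, b = 0.21653.
Gradient magnitude |∇z| = √(a² + b²) = √(0.07564 + 0.04689) = 0.35003.
True dip = arctan(0.35003) = 19.29°, dipping toward SE (azimuth ≈ 128°).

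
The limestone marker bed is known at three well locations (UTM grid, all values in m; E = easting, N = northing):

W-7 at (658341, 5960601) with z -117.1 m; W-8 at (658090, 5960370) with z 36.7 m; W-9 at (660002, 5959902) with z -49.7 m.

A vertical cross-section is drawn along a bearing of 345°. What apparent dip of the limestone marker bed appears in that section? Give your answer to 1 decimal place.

23.2°

Two edge vectors: W-7→W-8 = (-251, -231, 153.8), W-7→W-9 = (1661, -699, 67.4).
Normal n = (W-7→W-8) × (W-7→W-9) = (91936.8, 272379.2, 559140).
So ∂z/∂E = −n_x/n_z = −0.16443 and ∂z/∂N = −n_y/n_z = −0.48714.
Unit vector along 345° is (sin 345°, cos 345°) = (-0.2588, 0.9659).
Slope in that direction = a·(-0.2588) + b·(0.9659) = −0.42798.
Apparent dip = arctan|0.42798| = 23.2° (true dip is 27.2°, so apparent ≤ true as expected).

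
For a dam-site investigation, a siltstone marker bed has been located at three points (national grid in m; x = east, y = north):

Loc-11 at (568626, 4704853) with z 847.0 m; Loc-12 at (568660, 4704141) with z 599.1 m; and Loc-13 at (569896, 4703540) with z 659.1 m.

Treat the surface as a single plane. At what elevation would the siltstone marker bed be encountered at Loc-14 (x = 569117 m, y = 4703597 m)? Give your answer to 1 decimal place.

Two edge vectors: Loc-11→Loc-12 = (34, -712, -247.9), Loc-11→Loc-13 = (1270, -1313, -187.9).
Normal n = (Loc-11→Loc-12) × (Loc-11→Loc-13) = (-191707.9, -308444.4, 859598).
So ∂z/∂x = −n_x/n_z = 0.223020412 and ∂z/∂y = −n_y/n_z = 0.358824008.
Intercept c from Loc-11: 847 − 126815.20 − 1688214.21 = −1814182.42.
At (569117, 4703597): z = 126924.7 + 1687763.5 − 1814182.42 = 505.8 m.

505.8 m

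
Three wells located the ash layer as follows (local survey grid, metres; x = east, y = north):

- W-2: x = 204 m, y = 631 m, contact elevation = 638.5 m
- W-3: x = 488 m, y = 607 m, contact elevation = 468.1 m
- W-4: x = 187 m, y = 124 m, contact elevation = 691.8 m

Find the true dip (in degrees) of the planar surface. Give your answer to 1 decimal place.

31.5°

Two edge vectors: W-2→W-3 = (284, -24, -170.4), W-2→W-4 = (-17, -507, 53.3).
Normal n = (W-2→W-3) × (W-2→W-4) = (-87672, -12240.4, -144396).
So ∂z/∂x = −n_x/n_z = −0.60716 and ∂z/∂y = −n_y/n_z = −0.08477.
Gradient magnitude |∇z| = √(a² + b²) = √(0.36865 + 0.00719) = 0.61305.
True dip = arctan(0.61305) = 31.5°, dipping toward E (azimuth ≈ 082°).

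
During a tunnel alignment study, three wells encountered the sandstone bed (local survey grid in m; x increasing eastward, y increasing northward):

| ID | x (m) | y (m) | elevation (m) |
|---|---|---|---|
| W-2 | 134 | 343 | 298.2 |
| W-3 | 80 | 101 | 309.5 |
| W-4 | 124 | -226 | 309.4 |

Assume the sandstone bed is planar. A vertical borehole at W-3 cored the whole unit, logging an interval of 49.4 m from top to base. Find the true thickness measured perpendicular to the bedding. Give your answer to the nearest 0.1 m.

Two edge vectors: W-2→W-3 = (-54, -242, 11.3), W-2→W-4 = (-10, -569, 11.2).
Normal n = (W-2→W-3) × (W-2→W-4) = (3719.3, 491.8, 28306).
So ∂z/∂x = −n_x/n_z = −0.13140 and ∂z/∂y = −n_y/n_z = −0.01737.
|∇z| = √(a²+b²) = 0.13254, so dip δ = arctan(0.13254) = 7.55°.
True thickness = vertical thickness × cos δ = 49.4 × cos 7.55° = 49.0 m.

49.0 m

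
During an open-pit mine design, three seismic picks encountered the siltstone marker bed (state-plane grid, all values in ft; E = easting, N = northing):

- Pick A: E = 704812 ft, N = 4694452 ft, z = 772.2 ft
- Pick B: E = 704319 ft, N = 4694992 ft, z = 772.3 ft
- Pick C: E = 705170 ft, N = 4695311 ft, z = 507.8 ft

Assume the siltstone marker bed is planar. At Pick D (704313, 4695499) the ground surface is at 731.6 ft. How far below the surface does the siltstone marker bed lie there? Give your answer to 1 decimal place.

65.0 ft

Two edge vectors: Pick A→Pick B = (-493, 540, 0.1), Pick A→Pick C = (358, 859, -264.4).
Normal n = (Pick A→Pick B) × (Pick A→Pick C) = (-142861.9, -130313.4, -616807).
So ∂z/∂E = −n_x/n_z = −0.231615238 and ∂z/∂N = −n_y/n_z = −0.211270949.
Intercept c from Pick A: 772.2 + 163245.20 + 991801.33 = 1155818.73.
At (704313, 4695499): z_contact = −163129.62 − 992022.53 + 1155818.73 = 666.58 ft.
Depth below ground = 731.6 − 666.58 = 65.0 ft.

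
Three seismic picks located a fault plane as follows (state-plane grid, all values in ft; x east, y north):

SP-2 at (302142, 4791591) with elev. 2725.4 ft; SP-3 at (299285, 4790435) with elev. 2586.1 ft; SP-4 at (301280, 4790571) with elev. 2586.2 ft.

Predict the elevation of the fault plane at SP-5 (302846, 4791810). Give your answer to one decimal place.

2750.2 ft

Two edge vectors: SP-2→SP-3 = (-2857, -1156, -139.3), SP-2→SP-4 = (-862, -1020, -139.2).
Normal n = (SP-2→SP-3) × (SP-2→SP-4) = (18829.2, -277617.8, 1917668).
So ∂z/∂x = −n_x/n_z = −0.009818801 and ∂z/∂y = −n_y/n_z = 0.144768437.
Intercept c from SP-2: 2725.4 + 2966.67 − 693671.14 = −687979.07.
At (302846, 4791810): z = −2973.6 + 693702.8 − 687979.07 = 2750.2 ft.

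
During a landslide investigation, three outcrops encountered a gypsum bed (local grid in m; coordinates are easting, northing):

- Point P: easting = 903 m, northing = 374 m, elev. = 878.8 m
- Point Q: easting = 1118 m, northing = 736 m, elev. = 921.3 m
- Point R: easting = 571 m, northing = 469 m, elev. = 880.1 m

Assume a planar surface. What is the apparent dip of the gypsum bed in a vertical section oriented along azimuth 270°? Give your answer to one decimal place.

1.5°

Let the plane be z = a·easting + b·northing + c.
Point Q−Point P: 215a + 362b = 42.5;  Point R−Point P: −332a + 95b = 1.3.
Solving gives a = 0.02537, b = 0.10234.
Unit vector along 270° is (sin 270°, cos 270°) = (-1.0000, -0.0000).
Slope in that direction = a·(-1.0000) + b·(-0.0000) = −0.02537.
Apparent dip = arctan|0.02537| = 1.5° (true dip is 6.0°, so apparent ≤ true as expected).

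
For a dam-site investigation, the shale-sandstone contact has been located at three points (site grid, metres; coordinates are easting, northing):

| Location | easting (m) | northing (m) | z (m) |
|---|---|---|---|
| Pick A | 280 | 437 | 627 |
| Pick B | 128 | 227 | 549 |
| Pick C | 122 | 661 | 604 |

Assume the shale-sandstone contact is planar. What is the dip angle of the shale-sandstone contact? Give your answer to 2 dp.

Let the plane be z = a·easting + b·northing + c.
Pick B−Pick A: −152a − 210b = −78;  Pick C−Pick A: −158a + 224b = −23.
Solving gives a = 0.33174, b = 0.13131.
Gradient magnitude |∇z| = √(a² + b²) = √(0.11005 + 0.01724) = 0.35678.
True dip = arctan(0.35678) = 19.64°, dipping toward WSW (azimuth ≈ 248°).

19.64°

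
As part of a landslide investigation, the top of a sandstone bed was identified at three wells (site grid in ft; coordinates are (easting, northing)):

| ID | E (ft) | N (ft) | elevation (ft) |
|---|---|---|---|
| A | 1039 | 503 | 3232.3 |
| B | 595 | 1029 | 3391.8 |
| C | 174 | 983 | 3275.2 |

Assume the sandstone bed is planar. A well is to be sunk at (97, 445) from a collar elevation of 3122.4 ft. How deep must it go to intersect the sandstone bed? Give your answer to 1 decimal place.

128.9 ft

Two edge vectors: A→B = (-444, 526, 159.5), A→C = (-865, 480, 42.9).
Normal n = (A→B) × (A→C) = (-53994.6, -118919.9, 241870).
So ∂z/∂E = −n_x/n_z = 0.223238 and ∂z/∂N = −n_y/n_z = 0.491669.
Intercept c from A: 3232.3 − 231.94 − 247.31 = 2753.05.
At (97, 445): z_contact = 21.65 + 218.79 + 2753.05 = 2993.49 ft.
Depth below ground = 3122.4 − 2993.49 = 128.9 ft.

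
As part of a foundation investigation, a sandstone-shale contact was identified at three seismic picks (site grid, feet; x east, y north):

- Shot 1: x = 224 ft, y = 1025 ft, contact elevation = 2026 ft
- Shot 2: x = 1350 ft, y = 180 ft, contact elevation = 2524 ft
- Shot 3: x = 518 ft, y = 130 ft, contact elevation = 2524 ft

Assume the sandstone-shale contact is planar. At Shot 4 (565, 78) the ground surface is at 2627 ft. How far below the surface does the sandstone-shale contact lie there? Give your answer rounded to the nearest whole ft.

Let the plane be z = a·x + b·y + c.
Shot 2−Shot 1: 1126a − 845b = 498;  Shot 3−Shot 1: 294a − 895b = 498.
Solving gives a = 0.03279, b = −0.54565.
Then c = 2026 − a·224 − b·1025 = 2577.95.
At (565, 78): z_contact = 18.5 − 42.6 + 2577.95 = 2553.9 ft.
Depth below ground = 2627 − 2553.9 = 73 ft.

73 ft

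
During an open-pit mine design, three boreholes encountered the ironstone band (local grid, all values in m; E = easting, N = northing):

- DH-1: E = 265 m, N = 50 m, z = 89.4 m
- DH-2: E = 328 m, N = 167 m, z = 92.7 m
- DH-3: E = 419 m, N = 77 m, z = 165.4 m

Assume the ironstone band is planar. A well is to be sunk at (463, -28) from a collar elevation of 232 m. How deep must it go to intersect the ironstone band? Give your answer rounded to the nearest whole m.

15 m

Let the plane be z = a·E + b·N + c.
DH-2−DH-1: 63a + 117b = 3.3;  DH-3−DH-1: 154a + 27b = 76.
Solving gives a = 0.53949, b = −0.26229.
Then c = 89.4 − a·265 − b·50 = −40.45.
At (463, -28): z_contact = 249.8 + 7.3 − 40.45 = 216.7 m.
Depth below ground = 232 − 216.7 = 15 m.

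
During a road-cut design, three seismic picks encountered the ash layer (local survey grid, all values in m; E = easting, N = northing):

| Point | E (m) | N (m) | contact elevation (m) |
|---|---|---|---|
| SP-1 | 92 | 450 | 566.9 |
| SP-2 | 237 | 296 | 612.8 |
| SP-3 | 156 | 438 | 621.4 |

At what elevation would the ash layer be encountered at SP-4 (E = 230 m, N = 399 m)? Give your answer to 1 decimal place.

Let the plane be z = a·E + b·N + c.
SP-2−SP-1: 145a − 154b = 45.9;  SP-3−SP-1: 64a − 12b = 54.5.
Solving gives a = 0.96626, b = 0.61174.
Then c = 566.9 − a·92 − b·450 = 202.72.
At (230, 399): z = 222.2 + 244.1 + 202.72 = 669.0 m.

669.0 m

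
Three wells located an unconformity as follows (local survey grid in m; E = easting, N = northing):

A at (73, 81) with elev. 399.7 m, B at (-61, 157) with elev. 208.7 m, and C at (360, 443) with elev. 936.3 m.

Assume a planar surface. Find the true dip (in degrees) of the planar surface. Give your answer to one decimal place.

Let the plane be z = a·E + b·N + c.
B−A: −134a + 76b = −191;  C−A: 287a + 362b = 536.6.
Solving gives a = 1.56319, b = 0.24299.
Gradient magnitude |∇z| = √(a² + b²) = √(2.44357 + 0.05905) = 1.58196.
True dip = arctan(1.58196) = 57.7°, dipping toward W (azimuth ≈ 261°).

57.7°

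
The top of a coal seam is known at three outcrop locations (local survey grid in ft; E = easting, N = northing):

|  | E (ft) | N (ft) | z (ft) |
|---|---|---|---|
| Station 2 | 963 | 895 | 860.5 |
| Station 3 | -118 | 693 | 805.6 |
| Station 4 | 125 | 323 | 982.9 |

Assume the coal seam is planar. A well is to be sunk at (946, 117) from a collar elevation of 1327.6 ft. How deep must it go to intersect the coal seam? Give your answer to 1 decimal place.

Two edge vectors: Station 2→Station 3 = (-1081, -202, -54.9), Station 2→Station 4 = (-838, -572, 122.4).
Normal n = (Station 2→Station 3) × (Station 2→Station 4) = (-56127.6, 178320.6, 449056).
So ∂z/∂E = −n_x/n_z = 0.12499 and ∂z/∂N = −n_y/n_z = −0.39710.
Intercept c from Station 2: 860.5 − 120.37 + 355.41 = 1095.54.
At (946, 117): z_contact = 118.24 − 46.46 + 1095.54 = 1167.32 ft.
Depth below ground = 1327.6 − 1167.32 = 160.3 ft.

160.3 ft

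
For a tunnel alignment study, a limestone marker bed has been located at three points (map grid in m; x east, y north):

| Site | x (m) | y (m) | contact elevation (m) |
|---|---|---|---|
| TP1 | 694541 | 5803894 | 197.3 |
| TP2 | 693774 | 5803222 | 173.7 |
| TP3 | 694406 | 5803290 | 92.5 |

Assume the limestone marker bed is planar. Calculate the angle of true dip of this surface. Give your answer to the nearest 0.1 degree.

14.4°

Let the plane be z = a·x + b·y + c.
TP2−TP1: −767a − 672b = −23.6;  TP3−TP1: −135a − 604b = −104.8.
Solving gives a = −0.15078, b = 0.20721.
Gradient magnitude |∇z| = √(a² + b²) = √(0.02273 + 0.04294) = 0.25626.
True dip = arctan(0.25626) = 14.4°, dipping toward SE (azimuth ≈ 144°).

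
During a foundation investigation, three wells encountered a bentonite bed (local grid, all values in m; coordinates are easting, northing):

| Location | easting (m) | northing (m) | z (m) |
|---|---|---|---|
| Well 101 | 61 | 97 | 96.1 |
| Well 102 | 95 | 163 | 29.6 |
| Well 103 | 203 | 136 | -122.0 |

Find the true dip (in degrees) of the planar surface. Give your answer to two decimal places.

Two edge vectors: Well 101→Well 102 = (34, 66, -66.5), Well 101→Well 103 = (142, 39, -218.1).
Normal n = (Well 101→Well 102) × (Well 101→Well 103) = (-11801.1, -2027.6, -8046).
So ∂z/∂easting = −n_x/n_z = −1.46670 and ∂z/∂northing = −n_y/n_z = −0.25200.
Gradient magnitude |∇z| = √(a² + b²) = √(2.15122 + 0.06350) = 1.48820.
True dip = arctan(1.48820) = 56.10°, dipping toward E (azimuth ≈ 080°).

56.10°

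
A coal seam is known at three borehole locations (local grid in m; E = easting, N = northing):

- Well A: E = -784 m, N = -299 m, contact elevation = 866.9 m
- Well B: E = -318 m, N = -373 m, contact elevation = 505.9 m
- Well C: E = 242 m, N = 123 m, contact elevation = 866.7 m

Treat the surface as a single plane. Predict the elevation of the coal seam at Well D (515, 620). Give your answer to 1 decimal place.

Two edge vectors: Well A→Well B = (466, -74, -361), Well A→Well C = (1026, 422, -0.2).
Normal n = (Well A→Well B) × (Well A→Well C) = (152356.8, -370292.8, 272576).
So ∂z/∂E = −n_x/n_z = −0.55895 and ∂z/∂N = −n_y/n_z = 1.35849.
Intercept c from Well A: 866.9 − 438.22 + 406.19 = 834.87.
At (515, 620): z = −287.9 + 842.3 + 834.87 = 1389.3 m.

1389.3 m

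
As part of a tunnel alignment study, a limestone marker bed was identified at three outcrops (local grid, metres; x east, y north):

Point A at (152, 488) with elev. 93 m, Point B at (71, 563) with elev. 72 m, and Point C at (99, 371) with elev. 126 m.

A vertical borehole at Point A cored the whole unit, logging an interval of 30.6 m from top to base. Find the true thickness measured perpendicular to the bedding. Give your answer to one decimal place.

29.5 m

Two edge vectors: Point A→Point B = (-81, 75, -21), Point A→Point C = (-53, -117, 33).
Normal n = (Point A→Point B) × (Point A→Point C) = (18, 3786, 13452).
So ∂z/∂x = −n_x/n_z = −0.00134 and ∂z/∂y = −n_y/n_z = −0.28145.
|∇z| = √(a²+b²) = 0.28145, so dip δ = arctan(0.28145) = 15.72°.
True thickness = vertical thickness × cos δ = 30.6 × cos 15.72° = 29.5 m.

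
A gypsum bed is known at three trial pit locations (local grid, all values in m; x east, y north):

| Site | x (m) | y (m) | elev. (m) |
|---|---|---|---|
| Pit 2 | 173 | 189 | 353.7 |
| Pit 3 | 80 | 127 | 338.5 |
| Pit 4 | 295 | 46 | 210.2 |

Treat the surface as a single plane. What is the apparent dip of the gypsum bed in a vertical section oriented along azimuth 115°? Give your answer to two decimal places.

30.96°

Two edge vectors: Pit 2→Pit 3 = (-93, -62, -15.2), Pit 2→Pit 4 = (122, -143, -143.5).
Normal n = (Pit 2→Pit 3) × (Pit 2→Pit 4) = (6723.4, -15199.9, 20863).
So ∂z/∂x = −n_x/n_z = −0.32226 and ∂z/∂y = −n_y/n_z = 0.72856.
Unit vector along 115° is (sin 115°, cos 115°) = (0.9063, -0.4226).
Slope in that direction = a·(0.9063) + b·(-0.4226) = −0.59997.
Apparent dip = arctan|0.59997| = 30.96° (true dip is 38.5°, so apparent ≤ true as expected).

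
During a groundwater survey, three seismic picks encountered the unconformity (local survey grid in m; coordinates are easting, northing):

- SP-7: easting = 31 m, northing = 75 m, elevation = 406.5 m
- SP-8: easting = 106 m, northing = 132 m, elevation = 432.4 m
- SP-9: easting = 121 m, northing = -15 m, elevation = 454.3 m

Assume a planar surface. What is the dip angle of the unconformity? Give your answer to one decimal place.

Let the plane be z = a·easting + b·northing + c.
SP-8−SP-7: 75a + 57b = 25.9;  SP-9−SP-7: 90a − 90b = 47.8.
Solving gives a = 0.42556, b = −0.10556.
Gradient magnitude |∇z| = √(a² + b²) = √(0.18110 + 0.01114) = 0.43845.
True dip = arctan(0.43845) = 23.7°, dipping toward WNW (azimuth ≈ 284°).

23.7°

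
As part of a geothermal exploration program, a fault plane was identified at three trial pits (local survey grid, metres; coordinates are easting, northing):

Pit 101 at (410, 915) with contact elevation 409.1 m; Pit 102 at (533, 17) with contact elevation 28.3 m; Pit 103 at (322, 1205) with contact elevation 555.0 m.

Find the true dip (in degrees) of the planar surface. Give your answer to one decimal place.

30.8°

Let the plane be z = a·easting + b·northing + c.
Pit 102−Pit 101: 123a − 898b = −380.8;  Pit 103−Pit 101: −88a + 290b = 145.9.
Solving gives a = −0.47484, b = 0.35901.
Gradient magnitude |∇z| = √(a² + b²) = √(0.22547 + 0.12889) = 0.59528.
True dip = arctan(0.59528) = 30.8°, dipping toward SE (azimuth ≈ 127°).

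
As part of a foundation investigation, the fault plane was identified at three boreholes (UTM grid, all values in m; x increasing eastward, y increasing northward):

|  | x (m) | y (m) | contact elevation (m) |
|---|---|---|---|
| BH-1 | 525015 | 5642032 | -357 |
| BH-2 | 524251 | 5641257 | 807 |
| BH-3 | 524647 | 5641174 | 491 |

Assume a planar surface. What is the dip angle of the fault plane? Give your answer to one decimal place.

Two edge vectors: BH-1→BH-2 = (-764, -775, 1164), BH-1→BH-3 = (-368, -858, 848).
Normal n = (BH-1→BH-2) × (BH-1→BH-3) = (341512, 219520, 370312).
So ∂z/∂x = −n_x/n_z = −0.92223 and ∂z/∂y = −n_y/n_z = −0.59280.
Gradient magnitude |∇z| = √(a² + b²) = √(0.85050 + 0.35141) = 1.09632.
True dip = arctan(1.09632) = 47.6°, dipping toward ENE (azimuth ≈ 057°).

47.6°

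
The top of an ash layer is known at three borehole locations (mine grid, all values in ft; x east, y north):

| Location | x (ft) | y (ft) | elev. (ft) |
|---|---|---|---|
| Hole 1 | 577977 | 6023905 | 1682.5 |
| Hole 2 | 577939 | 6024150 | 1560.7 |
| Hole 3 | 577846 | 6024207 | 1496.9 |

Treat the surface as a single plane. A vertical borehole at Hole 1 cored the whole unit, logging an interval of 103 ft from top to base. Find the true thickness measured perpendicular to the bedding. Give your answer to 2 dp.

88.19 ft

Two edge vectors: Hole 1→Hole 2 = (-38, 245, -121.8), Hole 1→Hole 3 = (-131, 302, -185.6).
Normal n = (Hole 1→Hole 2) × (Hole 1→Hole 3) = (-8688.4, 8903, 20619).
So ∂z/∂x = −n_x/n_z = 0.42138 and ∂z/∂y = −n_y/n_z = −0.43179.
|∇z| = √(a²+b²) = 0.60332, so dip δ = arctan(0.60332) = 31.10°.
True thickness = vertical thickness × cos δ = 103 × cos 31.10° = 88.19 ft.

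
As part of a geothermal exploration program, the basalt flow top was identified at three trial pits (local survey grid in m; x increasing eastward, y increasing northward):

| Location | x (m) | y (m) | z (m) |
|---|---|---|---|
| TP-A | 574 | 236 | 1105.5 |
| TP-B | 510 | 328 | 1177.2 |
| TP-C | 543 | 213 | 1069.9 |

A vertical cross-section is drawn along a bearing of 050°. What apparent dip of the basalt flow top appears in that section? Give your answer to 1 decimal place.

Two edge vectors: TP-A→TP-B = (-64, 92, 71.7), TP-A→TP-C = (-31, -23, -35.6).
Normal n = (TP-A→TP-B) × (TP-A→TP-C) = (-1626.1, -4501.1, 4324).
So ∂z/∂x = −n_x/n_z = 0.37606 and ∂z/∂y = −n_y/n_z = 1.04096.
Unit vector along 050° is (sin 50°, cos 50°) = (0.7660, 0.6428).
Slope in that direction = a·(0.7660) + b·(0.6428) = 0.95720.
Apparent dip = arctan|0.95720| = 43.7° (true dip is 47.9°, so apparent ≤ true as expected).

43.7°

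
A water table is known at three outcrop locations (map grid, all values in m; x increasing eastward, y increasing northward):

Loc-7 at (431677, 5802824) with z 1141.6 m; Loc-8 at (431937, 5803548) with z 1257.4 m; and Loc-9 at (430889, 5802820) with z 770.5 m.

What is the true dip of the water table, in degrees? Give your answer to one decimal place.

25.2°

Two edge vectors: Loc-7→Loc-8 = (260, 724, 115.8), Loc-7→Loc-9 = (-788, -4, -371.1).
Normal n = (Loc-7→Loc-8) × (Loc-7→Loc-9) = (-268213.2, 5235.6, 569472).
So ∂z/∂x = −n_x/n_z = 0.47099 and ∂z/∂y = −n_y/n_z = −0.00919.
Gradient magnitude |∇z| = √(a² + b²) = √(0.22183 + 0.00008) = 0.47108.
True dip = arctan(0.47108) = 25.2°, dipping toward W (azimuth ≈ 271°).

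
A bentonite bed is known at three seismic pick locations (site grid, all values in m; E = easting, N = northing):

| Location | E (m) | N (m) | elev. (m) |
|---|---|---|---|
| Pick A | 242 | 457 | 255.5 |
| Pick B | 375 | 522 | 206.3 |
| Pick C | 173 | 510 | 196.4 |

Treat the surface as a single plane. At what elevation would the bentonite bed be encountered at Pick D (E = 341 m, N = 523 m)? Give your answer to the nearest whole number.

202 m

Two edge vectors: Pick A→Pick B = (133, 65, -49.2), Pick A→Pick C = (-69, 53, -59.1).
Normal n = (Pick A→Pick B) × (Pick A→Pick C) = (-1233.9, 11255.1, 11534).
So ∂z/∂E = −n_x/n_z = 0.10698 and ∂z/∂N = −n_y/n_z = −0.97582.
Intercept c from Pick A: 255.5 − 25.89 + 445.95 = 675.56.
At (341, 523): z = 36.5 − 510.4 + 675.56 = 201.7 m.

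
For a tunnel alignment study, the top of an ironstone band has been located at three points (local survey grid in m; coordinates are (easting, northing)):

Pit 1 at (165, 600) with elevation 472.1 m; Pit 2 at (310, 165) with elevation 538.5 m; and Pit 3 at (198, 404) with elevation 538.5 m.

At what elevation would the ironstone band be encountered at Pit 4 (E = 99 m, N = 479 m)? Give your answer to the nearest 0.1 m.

610.5 m

Two edge vectors: Pit 1→Pit 2 = (145, -435, 66.4), Pit 1→Pit 3 = (33, -196, 66.4).
Normal n = (Pit 1→Pit 2) × (Pit 1→Pit 3) = (-15869.6, -7436.8, -14065).
So ∂z/∂E = −n_x/n_z = −1.12830 and ∂z/∂N = −n_y/n_z = −0.52875.
Intercept c from Pit 1: 472.1 + 186.17 + 317.25 = 975.52.
At (99, 479): z = −111.7 − 253.3 + 975.52 = 610.5 m.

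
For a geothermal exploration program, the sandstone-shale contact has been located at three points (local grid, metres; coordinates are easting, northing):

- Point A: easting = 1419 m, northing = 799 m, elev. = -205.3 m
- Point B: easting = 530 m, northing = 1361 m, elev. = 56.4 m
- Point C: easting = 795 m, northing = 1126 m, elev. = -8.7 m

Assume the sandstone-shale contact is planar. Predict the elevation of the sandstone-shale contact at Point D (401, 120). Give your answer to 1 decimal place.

Two edge vectors: Point A→Point B = (-889, 562, 261.7), Point A→Point C = (-624, 327, 196.6).
Normal n = (Point A→Point B) × (Point A→Point C) = (24913.3, 11476.6, 59985).
So ∂z/∂easting = −n_x/n_z = −0.415325 and ∂z/∂northing = −n_y/n_z = −0.191324.
Intercept c from Point A: -205.3 + 589.35 + 152.87 = 536.92.
At (401, 120): z = −166.5 − 23.0 + 536.92 = 347.4 m.

347.4 m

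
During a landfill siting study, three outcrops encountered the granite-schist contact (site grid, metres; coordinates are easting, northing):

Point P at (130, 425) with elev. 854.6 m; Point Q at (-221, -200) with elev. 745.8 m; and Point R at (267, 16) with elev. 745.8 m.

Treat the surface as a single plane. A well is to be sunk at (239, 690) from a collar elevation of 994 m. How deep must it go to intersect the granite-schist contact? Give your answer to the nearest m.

Two edge vectors: Point P→Point Q = (-351, -625, -108.8), Point P→Point R = (137, -409, -108.8).
Normal n = (Point P→Point Q) × (Point P→Point R) = (23500.8, -53094.4, 229184).
So ∂z/∂easting = −n_x/n_z = −0.10254 and ∂z/∂northing = −n_y/n_z = 0.23167.
Intercept c from Point P: 854.6 + 13.33 − 98.46 = 769.47.
At (239, 690): z_contact = −24.5 + 159.9 + 769.47 = 904.8 m.
Depth below ground = 994 − 904.8 = 89 m.

89 m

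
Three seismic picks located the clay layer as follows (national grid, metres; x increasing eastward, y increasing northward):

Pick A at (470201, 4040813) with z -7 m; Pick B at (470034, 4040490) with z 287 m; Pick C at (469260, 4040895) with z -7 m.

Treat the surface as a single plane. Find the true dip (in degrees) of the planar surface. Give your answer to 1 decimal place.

Two edge vectors: Pick A→Pick B = (-167, -323, 294), Pick A→Pick C = (-941, 82, 0).
Normal n = (Pick A→Pick B) × (Pick A→Pick C) = (-24108, -276654, -317637).
So ∂z/∂x = −n_x/n_z = −0.07590 and ∂z/∂y = −n_y/n_z = −0.87098.
Gradient magnitude |∇z| = √(a² + b²) = √(0.00576 + 0.75860) = 0.87428.
True dip = arctan(0.87428) = 41.2°, dipping toward N (azimuth ≈ 005°).

41.2°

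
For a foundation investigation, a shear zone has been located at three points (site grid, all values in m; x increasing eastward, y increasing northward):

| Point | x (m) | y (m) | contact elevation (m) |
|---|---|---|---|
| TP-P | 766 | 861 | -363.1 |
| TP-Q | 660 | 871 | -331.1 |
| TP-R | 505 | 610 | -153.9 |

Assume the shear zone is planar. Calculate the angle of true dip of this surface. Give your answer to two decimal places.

Two edge vectors: TP-P→TP-Q = (-106, 10, 32), TP-P→TP-R = (-261, -251, 209.2).
Normal n = (TP-P→TP-Q) × (TP-P→TP-R) = (10124, 13823.2, 29216).
So ∂z/∂x = −n_x/n_z = −0.34652 and ∂z/∂y = −n_y/n_z = −0.47314.
Gradient magnitude |∇z| = √(a² + b²) = √(0.12008 + 0.22386) = 0.58646.
True dip = arctan(0.58646) = 30.39°, dipping toward NE (azimuth ≈ 036°).

30.39°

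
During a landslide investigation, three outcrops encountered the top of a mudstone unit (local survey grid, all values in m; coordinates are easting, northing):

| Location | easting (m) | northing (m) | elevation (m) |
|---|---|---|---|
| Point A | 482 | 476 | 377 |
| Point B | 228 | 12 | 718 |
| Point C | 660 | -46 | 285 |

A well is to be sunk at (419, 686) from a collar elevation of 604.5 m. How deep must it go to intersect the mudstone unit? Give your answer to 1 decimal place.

Let the plane be z = a·easting + b·northing + c.
Point B−Point A: −254a − 464b = 341;  Point C−Point A: 178a − 522b = −92.
Solving gives a = −1.02561, b = −0.17348.
Then c = 377 − a·482 − b·476 = 953.92.
At (419, 686): z_contact = −429.73 − 119.01 + 953.92 = 405.18 m.
Depth below ground = 604.5 − 405.18 = 199.3 m.

199.3 m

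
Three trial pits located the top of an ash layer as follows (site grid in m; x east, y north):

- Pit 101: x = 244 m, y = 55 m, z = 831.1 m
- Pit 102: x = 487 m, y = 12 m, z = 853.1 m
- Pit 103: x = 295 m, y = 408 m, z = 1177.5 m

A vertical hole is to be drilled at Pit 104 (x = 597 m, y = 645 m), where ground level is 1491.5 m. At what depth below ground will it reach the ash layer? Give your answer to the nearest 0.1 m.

12.5 m

Two edge vectors: Pit 101→Pit 102 = (243, -43, 22), Pit 101→Pit 103 = (51, 353, 346.4).
Normal n = (Pit 101→Pit 102) × (Pit 101→Pit 103) = (-22661.2, -83053.2, 87972).
So ∂z/∂x = −n_x/n_z = 0.25760 and ∂z/∂y = −n_y/n_z = 0.94409.
Intercept c from Pit 101: 831.1 − 62.85 − 51.92 = 716.32.
At (597, 645): z_contact = 153.78 + 608.94 + 716.32 = 1479.04 m.
Depth below ground = 1491.5 − 1479.04 = 12.5 m.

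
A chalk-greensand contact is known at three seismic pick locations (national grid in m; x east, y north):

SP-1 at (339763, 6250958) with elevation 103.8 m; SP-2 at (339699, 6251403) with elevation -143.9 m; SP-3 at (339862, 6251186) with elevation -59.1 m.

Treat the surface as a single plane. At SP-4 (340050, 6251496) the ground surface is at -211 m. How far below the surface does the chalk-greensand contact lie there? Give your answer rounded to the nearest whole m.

Two edge vectors: SP-1→SP-2 = (-64, 445, -247.7), SP-1→SP-3 = (99, 228, -162.9).
Normal n = (SP-1→SP-2) × (SP-1→SP-3) = (-16014.9, -34947.9, -58647).
So ∂z/∂x = −n_x/n_z = −0.27307279 and ∂z/∂y = −n_y/n_z = −0.59590260.
Intercept c from SP-1: 103.8 + 92780.03 + 3724962.15 = 3817845.98.
At (340050, 6251496): z_contact = −92858.4 − 3725282.7 + 3817845.98 = -295.2 m.
Depth below ground = -211 − (-295.2) = 84 m.

84 m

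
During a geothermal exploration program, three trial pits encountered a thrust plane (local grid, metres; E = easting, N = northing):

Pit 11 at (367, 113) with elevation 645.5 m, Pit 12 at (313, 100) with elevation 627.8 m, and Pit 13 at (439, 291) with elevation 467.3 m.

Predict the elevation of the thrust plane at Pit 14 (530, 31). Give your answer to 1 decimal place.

Two edge vectors: Pit 11→Pit 12 = (-54, -13, -17.7), Pit 11→Pit 13 = (72, 178, -178.2).
Normal n = (Pit 11→Pit 12) × (Pit 11→Pit 13) = (5467.2, -10897.2, -8676).
So ∂z/∂E = −n_x/n_z = 0.63015 and ∂z/∂N = −n_y/n_z = −1.25602.
Intercept c from Pit 11: 645.5 − 231.27 + 141.93 = 556.16.
At (530, 31): z = 334.0 − 38.9 + 556.16 = 851.2 m.

851.2 m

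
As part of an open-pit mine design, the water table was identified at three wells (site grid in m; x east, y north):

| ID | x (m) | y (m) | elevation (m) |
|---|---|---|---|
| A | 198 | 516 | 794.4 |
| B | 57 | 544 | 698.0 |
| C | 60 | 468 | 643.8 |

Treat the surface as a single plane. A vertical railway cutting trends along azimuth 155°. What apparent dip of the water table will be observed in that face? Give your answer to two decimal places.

17.98°

Two edge vectors: A→B = (-141, 28, -96.4), A→C = (-138, -48, -150.6).
Normal n = (A→B) × (A→C) = (-8844, -7931.4, 10632).
So ∂z/∂x = −n_x/n_z = 0.83183 and ∂z/∂y = −n_y/n_z = 0.74599.
Unit vector along 155° is (sin 155°, cos 155°) = (0.4226, -0.9063).
Slope in that direction = a·(0.4226) + b·(-0.9063) = −0.32455.
Apparent dip = arctan|0.32455| = 17.98° (true dip is 48.2°, so apparent ≤ true as expected).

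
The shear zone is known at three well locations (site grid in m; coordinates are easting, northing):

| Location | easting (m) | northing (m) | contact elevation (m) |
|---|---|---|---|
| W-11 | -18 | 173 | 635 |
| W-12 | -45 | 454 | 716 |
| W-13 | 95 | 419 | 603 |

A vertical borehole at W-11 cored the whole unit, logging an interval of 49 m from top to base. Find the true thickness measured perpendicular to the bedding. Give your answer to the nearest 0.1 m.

38.6 m

Let the plane be z = a·easting + b·northing + c.
W-12−W-11: −27a + 281b = 81;  W-13−W-11: 113a + 246b = −32.
Solving gives a = −0.75317, b = 0.21589.
|∇z| = √(a²+b²) = 0.78350, so dip δ = arctan(0.78350) = 38.08°.
True thickness = vertical thickness × cos δ = 49 × cos 38.08° = 38.6 m.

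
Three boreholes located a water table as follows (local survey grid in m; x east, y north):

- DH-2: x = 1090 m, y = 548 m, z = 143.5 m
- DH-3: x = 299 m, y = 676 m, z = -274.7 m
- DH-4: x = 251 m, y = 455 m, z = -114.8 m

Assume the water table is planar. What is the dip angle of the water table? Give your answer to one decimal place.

42.1°

Two edge vectors: DH-2→DH-3 = (-791, 128, -418.2), DH-2→DH-4 = (-839, -93, -258.3).
Normal n = (DH-2→DH-3) × (DH-2→DH-4) = (-71955, 146554.5, 180955).
So ∂z/∂x = −n_x/n_z = 0.39764 and ∂z/∂y = −n_y/n_z = −0.80989.
Gradient magnitude |∇z| = √(a² + b²) = √(0.15812 + 0.65593) = 0.90225.
True dip = arctan(0.90225) = 42.1°, dipping toward NNW (azimuth ≈ 334°).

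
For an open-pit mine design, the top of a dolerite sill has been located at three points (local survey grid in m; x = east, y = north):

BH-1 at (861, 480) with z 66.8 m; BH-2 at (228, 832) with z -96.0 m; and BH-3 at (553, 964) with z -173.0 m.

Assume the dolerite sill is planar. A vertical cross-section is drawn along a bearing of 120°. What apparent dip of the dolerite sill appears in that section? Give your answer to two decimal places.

13.07°

Let the plane be z = a·x + b·y + c.
BH-2−BH-1: −633a + 352b = −162.8;  BH-3−BH-1: −308a + 484b = −239.8.
Solving gives a = −0.02836, b = −0.51350.
Unit vector along 120° is (sin 120°, cos 120°) = (0.8660, -0.5000).
Slope in that direction = a·(0.8660) + b·(-0.5000) = 0.23219.
Apparent dip = arctan|0.23219| = 13.07° (true dip is 27.2°, so apparent ≤ true as expected).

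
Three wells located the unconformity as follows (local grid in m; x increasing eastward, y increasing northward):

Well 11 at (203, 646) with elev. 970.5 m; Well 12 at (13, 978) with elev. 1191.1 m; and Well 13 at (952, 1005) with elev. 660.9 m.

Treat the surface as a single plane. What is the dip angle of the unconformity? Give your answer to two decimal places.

Let the plane be z = a·x + b·y + c.
Well 12−Well 11: −190a + 332b = 220.6;  Well 13−Well 11: 749a + 359b = −309.6.
Solving gives a = −0.57430, b = 0.33579.
Gradient magnitude |∇z| = √(a² + b²) = √(0.32982 + 0.11276) = 0.66526.
True dip = arctan(0.66526) = 33.63°, dipping toward ESE (azimuth ≈ 120°).

33.63°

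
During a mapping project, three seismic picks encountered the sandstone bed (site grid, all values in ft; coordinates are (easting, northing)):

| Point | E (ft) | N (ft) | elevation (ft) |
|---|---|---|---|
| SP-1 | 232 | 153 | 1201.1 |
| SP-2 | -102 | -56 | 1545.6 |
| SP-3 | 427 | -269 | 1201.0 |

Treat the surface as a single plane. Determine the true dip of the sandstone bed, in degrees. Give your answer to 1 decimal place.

Two edge vectors: SP-1→SP-2 = (-334, -209, 344.5), SP-1→SP-3 = (195, -422, -0.1).
Normal n = (SP-1→SP-2) × (SP-1→SP-3) = (145399.9, 67144.1, 181703).
So ∂z/∂E = −n_x/n_z = −0.80021 and ∂z/∂N = −n_y/n_z = −0.36953.
Gradient magnitude |∇z| = √(a² + b²) = √(0.64033 + 0.13655) = 0.88141.
True dip = arctan(0.88141) = 41.4°, dipping toward ENE (azimuth ≈ 065°).

41.4°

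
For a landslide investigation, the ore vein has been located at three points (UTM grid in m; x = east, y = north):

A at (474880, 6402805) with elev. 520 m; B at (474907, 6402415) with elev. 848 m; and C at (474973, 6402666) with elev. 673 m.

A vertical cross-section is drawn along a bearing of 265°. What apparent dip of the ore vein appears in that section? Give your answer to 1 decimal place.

19.8°

Two edge vectors: A→B = (27, -390, 328), A→C = (93, -139, 153).
Normal n = (A→B) × (A→C) = (-14078, 26373, 32517).
So ∂z/∂x = −n_x/n_z = 0.43294 and ∂z/∂y = −n_y/n_z = −0.81105.
Unit vector along 265° is (sin 265°, cos 265°) = (-0.9962, -0.0872).
Slope in that direction = a·(-0.9962) + b·(-0.0872) = −0.36061.
Apparent dip = arctan|0.36061| = 19.8° (true dip is 42.6°, so apparent ≤ true as expected).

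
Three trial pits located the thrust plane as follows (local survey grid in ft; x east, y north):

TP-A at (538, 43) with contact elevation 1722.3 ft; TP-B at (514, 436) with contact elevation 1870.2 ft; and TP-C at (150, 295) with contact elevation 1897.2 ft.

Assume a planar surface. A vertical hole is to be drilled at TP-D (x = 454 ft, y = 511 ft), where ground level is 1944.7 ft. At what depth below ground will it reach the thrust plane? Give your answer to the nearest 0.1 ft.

Two edge vectors: TP-A→TP-B = (-24, 393, 147.9), TP-A→TP-C = (-388, 252, 174.9).
Normal n = (TP-A→TP-B) × (TP-A→TP-C) = (31464.9, -53187.6, 146436).
So ∂z/∂x = −n_x/n_z = −0.21487 and ∂z/∂y = −n_y/n_z = 0.36321.
Intercept c from TP-A: 1722.3 + 115.60 − 15.62 = 1822.28.
At (454, 511): z_contact = −97.55 + 185.60 + 1822.28 = 1910.33 ft.
Depth below ground = 1944.7 − 1910.33 = 34.4 ft.

34.4 ft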